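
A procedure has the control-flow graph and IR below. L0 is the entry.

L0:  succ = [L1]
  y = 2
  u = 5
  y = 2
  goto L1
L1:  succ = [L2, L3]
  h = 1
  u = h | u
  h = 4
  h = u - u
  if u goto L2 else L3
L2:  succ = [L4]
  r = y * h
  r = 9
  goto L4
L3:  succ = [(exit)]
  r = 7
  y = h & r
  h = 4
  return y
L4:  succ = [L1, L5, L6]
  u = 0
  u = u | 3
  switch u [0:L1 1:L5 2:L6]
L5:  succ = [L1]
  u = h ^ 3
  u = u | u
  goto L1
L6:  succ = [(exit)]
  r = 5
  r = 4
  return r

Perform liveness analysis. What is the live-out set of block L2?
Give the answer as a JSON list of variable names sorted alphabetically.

Per-block:
  L0: {u,y} / ∅
  L1: {h,u} / {u}
  L2: {r} / {h,y}
  L3: {h,r,y} / {h}
  L4: {u} / ∅
  L5: {u} / {h}
  L6: {r} / ∅

Backward fixpoint:
  L0: in=∅ out={u,y}
  L1: in={u,y} out={h,y}
  L2: in={h,y} out={h,y}
  L3: in={h} out=∅
  L4: in={h,y} out={h,u,y}
  L5: in={h,y} out={u,y}
  L6: in=∅ out=∅

live-out(L2) = ["h", "y"]

Answer: ["h", "y"]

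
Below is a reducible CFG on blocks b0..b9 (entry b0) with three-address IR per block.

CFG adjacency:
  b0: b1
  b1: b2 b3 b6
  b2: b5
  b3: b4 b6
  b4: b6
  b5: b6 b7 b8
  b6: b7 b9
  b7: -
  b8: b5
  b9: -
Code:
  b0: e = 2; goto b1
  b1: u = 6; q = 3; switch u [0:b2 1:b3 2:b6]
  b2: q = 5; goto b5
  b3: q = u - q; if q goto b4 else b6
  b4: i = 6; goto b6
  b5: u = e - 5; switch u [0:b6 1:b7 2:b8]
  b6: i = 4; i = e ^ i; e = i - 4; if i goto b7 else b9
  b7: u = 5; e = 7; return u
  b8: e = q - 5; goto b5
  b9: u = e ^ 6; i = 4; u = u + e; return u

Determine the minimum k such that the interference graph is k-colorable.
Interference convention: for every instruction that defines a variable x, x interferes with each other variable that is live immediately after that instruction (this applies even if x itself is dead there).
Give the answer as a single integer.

Answer: 3

Derivation:
Per-block:
  b0 def {e} use ∅
  b1 def {q,u} use ∅
  b2 def {q} use ∅
  b3 def {q} use {q,u}
  b4 def {i} use ∅
  b5 def {u} use {e}
  b6 def {e,i} use {e}
  b7 def {e,u} use ∅
  b8 def {e} use {q}
  b9 def {i,u} use {e}

Liveness:
  b0 li=∅ lo={e}
  b1 li={e} lo={e,q,u}
  b2 li={e} lo={e,q}
  b3 li={e,q,u} lo={e}
  b4 li={e} lo={e}
  b5 li={e,q} lo={e,q}
  b6 li={e} lo={e}
  b7 li=∅ lo=∅
  b8 li={q} lo={e,q}
  b9 li={e} lo=∅

Conflict graph:
  e: {i,q,u}
  i: {e,u}
  q: {e,u}
  u: {e,i,q}

Registers:
  {e,i,u} pairwise interfere (3-clique) ⇒ χ ≥ 3
  assign e→c0 i→c2 q→c2 u→c1 — no edge inside a register ⇒ χ ≤ 3
  χ = 3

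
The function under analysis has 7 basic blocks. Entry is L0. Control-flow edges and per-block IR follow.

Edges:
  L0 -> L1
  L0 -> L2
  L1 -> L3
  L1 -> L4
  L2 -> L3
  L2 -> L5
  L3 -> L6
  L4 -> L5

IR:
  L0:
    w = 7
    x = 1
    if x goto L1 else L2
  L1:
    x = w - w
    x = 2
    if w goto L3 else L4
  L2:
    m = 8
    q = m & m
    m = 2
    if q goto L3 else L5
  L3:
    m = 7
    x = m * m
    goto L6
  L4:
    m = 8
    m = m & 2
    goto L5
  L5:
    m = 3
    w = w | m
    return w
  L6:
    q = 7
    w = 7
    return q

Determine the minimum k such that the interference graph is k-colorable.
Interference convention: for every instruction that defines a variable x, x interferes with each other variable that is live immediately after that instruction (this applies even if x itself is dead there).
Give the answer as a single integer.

Answer: 3

Analysis:
Per-block:
  L0: {w,x} / ∅
  L1: {x} / {w}
  L2: {m,q} / ∅
  L3: {m,x} / ∅
  L4: {m} / ∅
  L5: {m,w} / {w}
  L6: {q,w} / ∅

Live sets:
  L0: in=∅ out={w}
  L1: in={w} out={w}
  L2: in={w} out={w}
  L3: in=∅ out=∅
  L4: in={w} out={w}
  L5: in={w} out=∅
  L6: in=∅ out=∅

Interfere edges:
  m — {q,w}
  q — {m,w}
  w — {m,q,x}
  x — {w}

Colouring:
  {m,q,w} pairwise interfere (3-clique) ⇒ χ ≥ 3
  assign m→R1 q→R2 w→R0 x→R1 — no edge inside a register ⇒ χ ≤ 3
  χ = 3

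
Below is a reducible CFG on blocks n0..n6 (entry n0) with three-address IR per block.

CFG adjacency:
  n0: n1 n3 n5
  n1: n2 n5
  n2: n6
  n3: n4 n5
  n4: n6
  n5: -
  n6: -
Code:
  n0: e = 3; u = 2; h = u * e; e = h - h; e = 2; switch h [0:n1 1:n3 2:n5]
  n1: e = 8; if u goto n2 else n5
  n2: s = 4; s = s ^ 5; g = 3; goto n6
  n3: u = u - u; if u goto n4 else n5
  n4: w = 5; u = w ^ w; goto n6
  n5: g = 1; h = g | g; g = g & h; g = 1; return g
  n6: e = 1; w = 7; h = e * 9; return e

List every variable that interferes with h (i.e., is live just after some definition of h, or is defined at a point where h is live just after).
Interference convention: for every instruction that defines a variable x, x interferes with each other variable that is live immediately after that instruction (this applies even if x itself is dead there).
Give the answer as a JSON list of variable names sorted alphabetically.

Per-block:
  n0 def {e,h,u} use ∅
  n1 def {e} use {u}
  n2 def {g,s} use ∅
  n3 def {u} use {u}
  n4 def {u,w} use ∅
  n5 def {g,h} use ∅
  n6 def {e,h,w} use ∅

Backward fixpoint:
  live n0: ∅→{u}
  live n1: {u}→∅
  live n2: ∅→∅
  live n3: {u}→∅
  live n4: ∅→∅
  live n5: ∅→∅
  live n6: ∅→∅

Conflict graph:
  e↔{h,u,w}
  g↔{h}
  h↔{e,g,u}
  s↔∅
  u↔{e,h}
  w↔{e}

N(h) = ["e", "g", "u"]

Answer: ["e", "g", "u"]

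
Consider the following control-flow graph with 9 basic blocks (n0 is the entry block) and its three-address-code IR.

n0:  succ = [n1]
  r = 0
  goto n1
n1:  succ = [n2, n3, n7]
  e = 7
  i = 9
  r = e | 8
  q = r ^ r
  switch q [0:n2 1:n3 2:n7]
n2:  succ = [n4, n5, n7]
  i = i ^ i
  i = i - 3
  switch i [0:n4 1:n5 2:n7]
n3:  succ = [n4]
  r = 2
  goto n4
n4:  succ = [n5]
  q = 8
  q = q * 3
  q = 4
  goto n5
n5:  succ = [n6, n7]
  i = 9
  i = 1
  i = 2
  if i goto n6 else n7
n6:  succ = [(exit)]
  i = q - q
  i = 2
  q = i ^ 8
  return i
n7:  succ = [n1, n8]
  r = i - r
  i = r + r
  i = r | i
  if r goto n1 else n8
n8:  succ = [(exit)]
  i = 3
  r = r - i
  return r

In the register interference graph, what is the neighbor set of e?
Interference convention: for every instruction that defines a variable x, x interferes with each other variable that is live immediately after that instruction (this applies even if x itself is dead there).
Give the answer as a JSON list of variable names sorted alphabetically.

Per-block:
  n0: {r} / ∅
  n1: {e,i,q,r} / ∅
  n2: {i} / {i}
  n3: {r} / ∅
  n4: {q} / ∅
  n5: {i} / ∅
  n6: {i,q} / {q}
  n7: {i,r} / {i,r}
  n8: {i,r} / {r}

Liveness:
  n0 li=∅ lo=∅
  n1 li=∅ lo={i,q,r}
  n2 li={i,q,r} lo={i,q,r}
  n3 li=∅ lo={r}
  n4 li={r} lo={q,r}
  n5 li={q,r} lo={i,q,r}
  n6 li={q} lo=∅
  n7 li={i,r} lo={r}
  n8 li={r} lo=∅

Conflict graph:
  e↔{i}
  i↔{e,q,r}
  q↔{i,r}
  r↔{i,q}

N(e) = ["i"]

Answer: ["i"]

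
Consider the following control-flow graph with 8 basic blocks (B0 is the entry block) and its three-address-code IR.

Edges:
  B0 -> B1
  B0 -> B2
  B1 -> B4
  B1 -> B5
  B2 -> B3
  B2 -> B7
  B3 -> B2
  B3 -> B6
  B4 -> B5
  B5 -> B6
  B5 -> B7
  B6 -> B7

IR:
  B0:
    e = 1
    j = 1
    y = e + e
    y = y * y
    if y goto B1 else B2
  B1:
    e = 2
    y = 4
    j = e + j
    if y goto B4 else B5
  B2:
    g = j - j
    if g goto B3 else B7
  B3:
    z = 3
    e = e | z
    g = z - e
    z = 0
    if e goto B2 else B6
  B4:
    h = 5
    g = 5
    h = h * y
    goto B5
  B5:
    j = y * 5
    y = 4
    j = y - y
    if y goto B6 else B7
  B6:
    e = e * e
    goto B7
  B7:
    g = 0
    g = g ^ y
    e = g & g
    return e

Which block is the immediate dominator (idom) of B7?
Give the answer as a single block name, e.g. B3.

idom tree: B1←B0 B2←B0 B3←B2 B4←B1 B5←B1 B6←B0 B7←B0
Dom∩ at merges:
  B2: preds {B0,B3}: {B0} ∩ {B0,B2,B3} = {B0}; idom=B0
  B5: preds {B1,B4}: {B0,B1} ∩ {B0,B1,B4} = {B0,B1}; idom=B1
  B6: preds {B3,B5}: {B0,B2,B3} ∩ {B0,B1,B5} = {B0}; idom=B0
  B7: preds {B2,B5,B6}: {B0,B2} ∩ {B0,B1,B5} ∩ {B0,B6} = {B0}; idom=B0

idom(B7) = B0

Answer: B0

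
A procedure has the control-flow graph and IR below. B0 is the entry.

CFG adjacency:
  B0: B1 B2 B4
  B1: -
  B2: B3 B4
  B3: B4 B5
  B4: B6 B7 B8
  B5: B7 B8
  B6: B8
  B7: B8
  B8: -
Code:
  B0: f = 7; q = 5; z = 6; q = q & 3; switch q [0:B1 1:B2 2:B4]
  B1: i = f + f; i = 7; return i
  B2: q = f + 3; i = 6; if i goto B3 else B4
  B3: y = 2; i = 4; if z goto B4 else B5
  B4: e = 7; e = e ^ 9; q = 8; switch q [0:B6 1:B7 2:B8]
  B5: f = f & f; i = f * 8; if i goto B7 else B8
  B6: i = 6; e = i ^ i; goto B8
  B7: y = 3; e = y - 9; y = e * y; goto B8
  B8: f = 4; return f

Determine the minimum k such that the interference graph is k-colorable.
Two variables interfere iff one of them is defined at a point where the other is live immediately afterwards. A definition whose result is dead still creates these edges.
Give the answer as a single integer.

Answer: 3

Derivation:
Block summaries:
  B0: {f,q,z} / ∅
  B1: {i} / {f}
  B2: {i,q} / {f}
  B3: {i,y} / {z}
  B4: {e,q} / ∅
  B5: {f,i} / {f}
  B6: {e,i} / ∅
  B7: {e,y} / ∅
  B8: {f} / ∅

Backward fixpoint:
  live B0: ∅→{f,z}
  live B1: {f}→∅
  live B2: {f,z}→{f,z}
  live B3: {f,z}→{f}
  live B4: ∅→∅
  live B5: {f}→∅
  live B6: ∅→∅
  live B7: ∅→∅
  live B8: ∅→∅

Conflict graph:
  e↔{y}
  f↔{i,q,y,z}
  i↔{f,z}
  q↔{f,z}
  y↔{e,f,z}
  z↔{f,i,q,y}

Colouring:
  {f,i,z} pairwise interfere (3-clique) ⇒ χ ≥ 3
  3-colouring: R0={e,f}  R1={z}  R2={i,q,y}
  χ = 3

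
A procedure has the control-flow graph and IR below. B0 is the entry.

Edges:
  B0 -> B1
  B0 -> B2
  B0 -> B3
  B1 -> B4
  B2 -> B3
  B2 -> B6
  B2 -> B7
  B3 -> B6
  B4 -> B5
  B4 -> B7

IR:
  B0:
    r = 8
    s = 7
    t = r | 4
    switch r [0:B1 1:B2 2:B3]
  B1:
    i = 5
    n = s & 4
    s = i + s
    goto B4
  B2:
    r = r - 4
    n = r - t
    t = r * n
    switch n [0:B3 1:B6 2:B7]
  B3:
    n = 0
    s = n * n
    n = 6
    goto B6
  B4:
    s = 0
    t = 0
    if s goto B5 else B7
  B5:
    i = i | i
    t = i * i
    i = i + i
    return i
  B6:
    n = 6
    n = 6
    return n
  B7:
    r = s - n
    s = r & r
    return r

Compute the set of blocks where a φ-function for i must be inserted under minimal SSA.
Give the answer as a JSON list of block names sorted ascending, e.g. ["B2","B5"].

Answer: ["B7"]

Working:
idom tree: B1←B0 B2←B0 B3←B0 B4←B1 B5←B4 B6←B0 B7←B0
Dom∩ at merges:
  B3: preds {B0,B2}: {B0} ∩ {B0,B2} = {B0}; idom=B0
  B6: preds {B2,B3}: {B0,B2} ∩ {B0,B3} = {B0}; idom=B0
  B7: preds {B2,B4}: {B0,B2} ∩ {B0,B1,B4} = {B0}; idom=B0

Frontier:
  B3←B0: walk · to B0
  B3←B2: walk B2 to B0
  B6←B2: walk B2 to B0
  B6←B3: walk B3 to B0
  B7←B2: walk B2 to B0
  B7←B4: walk B4→B1 to B0
  B0: DF=∅
  B1: DF={B7}
  B2: DF={B3,B6,B7}
  B3: DF={B6}
  B4: DF={B7}
  B5: DF=∅
  B6: DF=∅
  B7: DF=∅

φ for i: defs {B1,B5}
  DF⁺ = {B7}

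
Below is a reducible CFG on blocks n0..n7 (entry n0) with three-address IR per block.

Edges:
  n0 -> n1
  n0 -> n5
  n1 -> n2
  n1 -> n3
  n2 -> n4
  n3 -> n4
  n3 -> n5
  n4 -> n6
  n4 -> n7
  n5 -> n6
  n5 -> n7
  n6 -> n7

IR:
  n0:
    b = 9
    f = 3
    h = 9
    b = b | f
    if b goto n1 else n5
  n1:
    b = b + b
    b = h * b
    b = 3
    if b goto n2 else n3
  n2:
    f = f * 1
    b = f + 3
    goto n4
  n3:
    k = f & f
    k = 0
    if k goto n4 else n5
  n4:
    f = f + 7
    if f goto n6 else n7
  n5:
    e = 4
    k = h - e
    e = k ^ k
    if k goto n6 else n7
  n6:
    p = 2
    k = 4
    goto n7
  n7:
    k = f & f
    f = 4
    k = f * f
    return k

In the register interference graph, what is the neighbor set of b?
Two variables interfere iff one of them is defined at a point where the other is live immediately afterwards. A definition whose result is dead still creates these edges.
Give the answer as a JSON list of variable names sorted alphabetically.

Answer: ["f", "h"]

Derivation:
def/use:
  n0 def {b,f,h} use ∅
  n1 def {b} use {b,h}
  n2 def {b,f} use {f}
  n3 def {k} use {f}
  n4 def {f} use {f}
  n5 def {e,k} use {h}
  n6 def {k,p} use ∅
  n7 def {f,k} use {f}

Backward fixpoint:
  n0 li=∅ lo={b,f,h}
  n1 li={b,f,h} lo={f,h}
  n2 li={f} lo={f}
  n3 li={f,h} lo={f,h}
  n4 li={f} lo={f}
  n5 li={f,h} lo={f}
  n6 li={f} lo={f}
  n7 li={f} lo=∅

Interfere edges:
  b↔{f,h}
  e↔{f,h,k}
  f↔{b,e,h,k,p}
  h↔{b,e,f,k}
  k↔{e,f,h}
  p↔{f}

N(b) = ["f", "h"]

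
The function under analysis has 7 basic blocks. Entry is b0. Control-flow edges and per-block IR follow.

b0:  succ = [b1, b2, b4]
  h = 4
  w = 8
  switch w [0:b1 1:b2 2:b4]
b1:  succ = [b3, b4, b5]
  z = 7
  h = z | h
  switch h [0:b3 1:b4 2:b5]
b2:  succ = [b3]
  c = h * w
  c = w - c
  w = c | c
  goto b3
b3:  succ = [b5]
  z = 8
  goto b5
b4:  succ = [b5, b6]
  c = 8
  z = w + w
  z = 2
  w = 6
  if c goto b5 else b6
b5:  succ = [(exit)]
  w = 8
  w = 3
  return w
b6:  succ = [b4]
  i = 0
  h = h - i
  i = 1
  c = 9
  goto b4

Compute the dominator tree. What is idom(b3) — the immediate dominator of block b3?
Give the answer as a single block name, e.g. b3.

idom tree: b1←b0 b2←b0 b3←b0 b4←b0 b5←b0 b6←b4
Join-block Dom:
  b3: preds {b1,b2}: {b0,b1} ∩ {b0,b2} = {b0}; idom=b0
  b4: preds {b0,b1,b6}: {b0} ∩ {b0,b1} ∩ {b0,b4,b6} = {b0}; idom=b0
  b5: preds {b1,b3,b4}: {b0,b1} ∩ {b0,b3} ∩ {b0,b4} = {b0}; idom=b0

idom(b3) = b0

Answer: b0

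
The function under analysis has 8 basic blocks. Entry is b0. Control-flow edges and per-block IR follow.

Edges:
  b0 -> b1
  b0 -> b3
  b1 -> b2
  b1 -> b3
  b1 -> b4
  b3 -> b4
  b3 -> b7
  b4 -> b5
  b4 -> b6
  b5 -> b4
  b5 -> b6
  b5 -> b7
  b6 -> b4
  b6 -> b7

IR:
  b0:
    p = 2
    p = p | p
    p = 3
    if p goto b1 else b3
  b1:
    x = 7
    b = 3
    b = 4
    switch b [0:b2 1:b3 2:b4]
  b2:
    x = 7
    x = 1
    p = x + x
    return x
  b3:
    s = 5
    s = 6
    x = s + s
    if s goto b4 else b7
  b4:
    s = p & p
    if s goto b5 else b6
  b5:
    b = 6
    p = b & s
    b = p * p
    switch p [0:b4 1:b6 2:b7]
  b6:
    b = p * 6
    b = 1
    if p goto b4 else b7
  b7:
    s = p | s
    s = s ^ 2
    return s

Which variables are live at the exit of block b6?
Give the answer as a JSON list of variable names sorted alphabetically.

Answer: ["p", "s"]

Derivation:
Block summaries:
  b0 def {p} use ∅
  b1 def {b,x} use ∅
  b2 def {p,x} use ∅
  b3 def {s,x} use ∅
  b4 def {s} use {p}
  b5 def {b,p} use {s}
  b6 def {b} use {p}
  b7 def {s} use {p,s}

Backward fixpoint:
  b0: in=∅ out={p}
  b1: in={p} out={p}
  b2: in=∅ out=∅
  b3: in={p} out={p,s}
  b4: in={p} out={p,s}
  b5: in={s} out={p,s}
  b6: in={p,s} out={p,s}
  b7: in={p,s} out=∅

live-out(b6) = ["p", "s"]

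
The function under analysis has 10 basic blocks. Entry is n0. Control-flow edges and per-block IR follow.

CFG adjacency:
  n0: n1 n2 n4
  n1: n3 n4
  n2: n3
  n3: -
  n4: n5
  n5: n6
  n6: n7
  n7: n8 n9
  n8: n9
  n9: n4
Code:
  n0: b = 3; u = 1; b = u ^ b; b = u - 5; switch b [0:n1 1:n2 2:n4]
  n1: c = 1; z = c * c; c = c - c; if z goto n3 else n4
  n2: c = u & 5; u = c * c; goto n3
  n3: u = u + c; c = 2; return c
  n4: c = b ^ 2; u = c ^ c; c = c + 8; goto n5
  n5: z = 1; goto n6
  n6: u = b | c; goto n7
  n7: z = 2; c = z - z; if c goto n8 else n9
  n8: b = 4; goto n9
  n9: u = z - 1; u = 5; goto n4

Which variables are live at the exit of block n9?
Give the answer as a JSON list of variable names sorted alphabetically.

Answer: ["b"]

Working:
Block summaries:
  n0: def={b,u} ue=∅
  n1: def={c,z} ue=∅
  n2: def={c,u} ue={u}
  n3: def={c,u} ue={c,u}
  n4: def={c,u} ue={b}
  n5: def={z} ue=∅
  n6: def={u} ue={b,c}
  n7: def={c,z} ue=∅
  n8: def={b} ue=∅
  n9: def={u} ue={z}

Liveness:
  live n0: ∅→{b,u}
  live n1: {b,u}→{b,c,u}
  live n2: {u}→{c,u}
  live n3: {c,u}→∅
  live n4: {b}→{b,c}
  live n5: {b,c}→{b,c}
  live n6: {b,c}→{b}
  live n7: {b}→{b,z}
  live n8: {z}→{b,z}
  live n9: {b,z}→{b}

live-out(n9) = ["b"]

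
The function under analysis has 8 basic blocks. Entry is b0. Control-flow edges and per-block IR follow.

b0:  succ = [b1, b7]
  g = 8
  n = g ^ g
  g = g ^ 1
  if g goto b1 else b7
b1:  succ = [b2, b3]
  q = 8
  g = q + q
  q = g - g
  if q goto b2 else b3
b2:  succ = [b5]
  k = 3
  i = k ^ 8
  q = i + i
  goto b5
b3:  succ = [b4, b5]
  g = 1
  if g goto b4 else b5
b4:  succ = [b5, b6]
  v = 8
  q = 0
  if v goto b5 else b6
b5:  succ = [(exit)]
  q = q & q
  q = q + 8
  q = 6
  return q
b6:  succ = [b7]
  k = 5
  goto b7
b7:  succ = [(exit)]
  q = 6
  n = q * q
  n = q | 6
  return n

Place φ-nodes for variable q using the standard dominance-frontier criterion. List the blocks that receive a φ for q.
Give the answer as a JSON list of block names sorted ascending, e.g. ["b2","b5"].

Answer: ["b5", "b7"]

Analysis:
idom tree: b1←b0 b2←b1 b3←b1 b4←b3 b5←b1 b6←b4 b7←b0
Dom∩ at merges:
  b5: preds {b2,b3,b4}: {b0,b1,b2} ∩ {b0,b1,b3} ∩ {b0,b1,b3,b4} = {b0,b1}; idom=b1
  b7: preds {b0,b6}: {b0} ∩ {b0,b1,b3,b4,b6} = {b0}; idom=b0

Frontier:
  join b5 pred b2: b2 stop@b1
  join b5 pred b3: b3 stop@b1
  join b5 pred b4: b4→b3 stop@b1
  join b7 pred b0: · stop@b0
  join b7 pred b6: b6→b4→b3→b1 stop@b0
  b0: DF=∅
  b1: DF={b7}
  b2: DF={b5}
  b3: DF={b5,b7}
  b4: DF={b5,b7}
  b5: DF=∅
  b6: DF={b7}
  b7: DF=∅

φ for q: defs {b1,b2,b4,b5,b7}
  DF⁺ = {b5,b7}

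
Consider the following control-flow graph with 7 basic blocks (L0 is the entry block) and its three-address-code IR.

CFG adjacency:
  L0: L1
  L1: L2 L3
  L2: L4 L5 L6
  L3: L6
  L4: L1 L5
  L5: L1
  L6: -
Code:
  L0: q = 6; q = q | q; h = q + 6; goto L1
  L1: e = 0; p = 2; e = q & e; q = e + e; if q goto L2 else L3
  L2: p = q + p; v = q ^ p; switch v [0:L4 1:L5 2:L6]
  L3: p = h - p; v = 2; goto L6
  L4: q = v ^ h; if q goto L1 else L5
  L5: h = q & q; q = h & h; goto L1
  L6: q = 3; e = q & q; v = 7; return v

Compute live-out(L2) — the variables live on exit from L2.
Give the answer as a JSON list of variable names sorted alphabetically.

Answer: ["h", "q", "v"]

Derivation:
Block summaries:
  L0: def={h,q} ue=∅
  L1: def={e,p,q} ue={q}
  L2: def={p,v} ue={p,q}
  L3: def={p,v} ue={h,p}
  L4: def={q} ue={h,v}
  L5: def={h,q} ue={q}
  L6: def={e,q,v} ue=∅

Liveness:
  L0 li=∅ lo={h,q}
  L1 li={h,q} lo={h,p,q}
  L2 li={h,p,q} lo={h,q,v}
  L3 li={h,p} lo=∅
  L4 li={h,v} lo={h,q}
  L5 li={q} lo={h,q}
  L6 li=∅ lo=∅

live-out(L2) = ["h", "q", "v"]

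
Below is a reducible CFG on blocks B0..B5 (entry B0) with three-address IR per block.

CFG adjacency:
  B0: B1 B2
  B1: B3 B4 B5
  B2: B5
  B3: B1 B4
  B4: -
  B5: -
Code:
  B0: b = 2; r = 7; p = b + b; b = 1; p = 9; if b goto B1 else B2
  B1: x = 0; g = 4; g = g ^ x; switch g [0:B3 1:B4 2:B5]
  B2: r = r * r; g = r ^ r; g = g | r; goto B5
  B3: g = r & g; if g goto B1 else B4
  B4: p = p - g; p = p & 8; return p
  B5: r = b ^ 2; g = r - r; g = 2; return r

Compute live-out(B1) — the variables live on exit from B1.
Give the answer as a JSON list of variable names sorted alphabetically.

Block summaries:
  B0 def {b,p,r} use ∅
  B1 def {g,x} use ∅
  B2 def {g,r} use {r}
  B3 def {g} use {g,r}
  B4 def {p} use {g,p}
  B5 def {g,r} use {b}

Backward fixpoint:
  B0 li=∅ lo={b,p,r}
  B1 li={b,p,r} lo={b,g,p,r}
  B2 li={b,r} lo={b}
  B3 li={b,g,p,r} lo={b,g,p,r}
  B4 li={g,p} lo=∅
  B5 li={b} lo=∅

live-out(B1) = ["b", "g", "p", "r"]

Answer: ["b", "g", "p", "r"]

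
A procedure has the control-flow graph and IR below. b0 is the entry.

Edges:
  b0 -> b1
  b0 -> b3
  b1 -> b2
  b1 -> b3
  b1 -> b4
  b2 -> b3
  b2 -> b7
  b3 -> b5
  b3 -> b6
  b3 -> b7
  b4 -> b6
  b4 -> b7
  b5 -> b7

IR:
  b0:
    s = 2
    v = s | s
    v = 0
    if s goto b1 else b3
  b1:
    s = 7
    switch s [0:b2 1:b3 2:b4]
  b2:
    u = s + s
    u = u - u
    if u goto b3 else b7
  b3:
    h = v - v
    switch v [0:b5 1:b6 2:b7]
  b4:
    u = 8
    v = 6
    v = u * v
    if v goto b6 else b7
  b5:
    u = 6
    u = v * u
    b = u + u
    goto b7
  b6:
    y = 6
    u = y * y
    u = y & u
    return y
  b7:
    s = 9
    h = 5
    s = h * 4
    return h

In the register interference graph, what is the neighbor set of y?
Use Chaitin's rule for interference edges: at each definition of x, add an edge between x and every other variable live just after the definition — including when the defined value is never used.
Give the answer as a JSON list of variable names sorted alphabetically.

Answer: ["u"]

Derivation:
Per-block:
  b0: {s,v} / ∅
  b1: {s} / ∅
  b2: {u} / {s}
  b3: {h} / {v}
  b4: {u,v} / ∅
  b5: {b,u} / {v}
  b6: {u,y} / ∅
  b7: {h,s} / ∅

Backward fixpoint:
  b0 li=∅ lo={v}
  b1 li={v} lo={s,v}
  b2 li={s,v} lo={v}
  b3 li={v} lo={v}
  b4 li=∅ lo=∅
  b5 li={v} lo=∅
  b6 li=∅ lo=∅
  b7 li=∅ lo=∅

Interfere edges:
  b — ∅
  h — {s,v}
  s — {h,v}
  u — {v,y}
  v — {h,s,u}
  y — {u}

N(y) = ["u"]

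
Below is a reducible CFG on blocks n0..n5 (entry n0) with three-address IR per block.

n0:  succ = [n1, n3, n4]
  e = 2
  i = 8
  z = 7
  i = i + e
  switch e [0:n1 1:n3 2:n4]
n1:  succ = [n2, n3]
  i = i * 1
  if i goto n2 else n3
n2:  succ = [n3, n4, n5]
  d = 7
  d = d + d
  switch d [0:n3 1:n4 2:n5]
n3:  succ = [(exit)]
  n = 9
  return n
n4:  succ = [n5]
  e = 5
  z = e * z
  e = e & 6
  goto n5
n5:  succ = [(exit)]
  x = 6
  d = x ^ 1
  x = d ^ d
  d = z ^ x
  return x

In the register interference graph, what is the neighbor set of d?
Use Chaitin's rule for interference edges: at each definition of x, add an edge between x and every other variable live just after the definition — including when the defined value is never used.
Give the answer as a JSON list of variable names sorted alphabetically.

Answer: ["x", "z"]

Analysis:
Per-block:
  n0: {e,i,z} / ∅
  n1: {i} / {i}
  n2: {d} / ∅
  n3: {n} / ∅
  n4: {e,z} / {z}
  n5: {d,x} / {z}

Liveness:
  n0 li=∅ lo={i,z}
  n1 li={i,z} lo={z}
  n2 li={z} lo={z}
  n3 li=∅ lo=∅
  n4 li={z} lo={z}
  n5 li={z} lo=∅

Interference:
  d — {x,z}
  e — {i,z}
  i — {e,z}
  n — ∅
  x — {d,z}
  z — {d,e,i,x}

N(d) = ["x", "z"]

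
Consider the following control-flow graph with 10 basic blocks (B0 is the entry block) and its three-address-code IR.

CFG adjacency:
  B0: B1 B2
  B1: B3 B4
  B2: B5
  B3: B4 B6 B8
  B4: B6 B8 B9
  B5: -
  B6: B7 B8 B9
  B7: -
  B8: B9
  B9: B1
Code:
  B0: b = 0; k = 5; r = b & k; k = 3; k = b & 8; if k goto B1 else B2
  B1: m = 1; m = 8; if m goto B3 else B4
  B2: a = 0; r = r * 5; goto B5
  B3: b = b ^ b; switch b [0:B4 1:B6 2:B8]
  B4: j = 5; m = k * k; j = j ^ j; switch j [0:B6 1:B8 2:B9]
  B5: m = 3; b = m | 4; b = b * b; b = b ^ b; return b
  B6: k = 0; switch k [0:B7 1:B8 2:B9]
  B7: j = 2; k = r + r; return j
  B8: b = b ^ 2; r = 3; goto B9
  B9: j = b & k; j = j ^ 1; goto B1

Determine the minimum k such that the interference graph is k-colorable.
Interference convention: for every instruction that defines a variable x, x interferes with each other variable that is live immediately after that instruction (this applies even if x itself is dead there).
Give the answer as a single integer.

Answer: 5

Analysis:
Per-block:
  B0: {b,k,r} / ∅
  B1: {m} / ∅
  B2: {a,r} / {r}
  B3: {b} / {b}
  B4: {j,m} / {k}
  B5: {b,m} / ∅
  B6: {k} / ∅
  B7: {j,k} / {r}
  B8: {b,r} / {b}
  B9: {j} / {b,k}

Backward fixpoint:
  live B0: ∅→{b,k,r}
  live B1: {b,k,r}→{b,k,r}
  live B2: {r}→∅
  live B3: {b,k,r}→{b,k,r}
  live B4: {b,k,r}→{b,k,r}
  live B5: ∅→∅
  live B6: {b,r}→{b,k,r}
  live B7: {r}→∅
  live B8: {b,k}→{b,k,r}
  live B9: {b,k,r}→{b,k,r}

Interference:
  a: {r}
  b: {j,k,m,r}
  j: {b,k,m,r}
  k: {b,j,m,r}
  m: {b,j,k,r}
  r: {a,b,j,k,m}

Colouring:
  {b,j,k,m,r} pairwise interfere (5-clique) ⇒ χ ≥ 5
  assign a→r1 b→r1 j→r2 k→r3 m→r4 r→r0 — no edge inside a register ⇒ χ ≤ 5
  χ = 5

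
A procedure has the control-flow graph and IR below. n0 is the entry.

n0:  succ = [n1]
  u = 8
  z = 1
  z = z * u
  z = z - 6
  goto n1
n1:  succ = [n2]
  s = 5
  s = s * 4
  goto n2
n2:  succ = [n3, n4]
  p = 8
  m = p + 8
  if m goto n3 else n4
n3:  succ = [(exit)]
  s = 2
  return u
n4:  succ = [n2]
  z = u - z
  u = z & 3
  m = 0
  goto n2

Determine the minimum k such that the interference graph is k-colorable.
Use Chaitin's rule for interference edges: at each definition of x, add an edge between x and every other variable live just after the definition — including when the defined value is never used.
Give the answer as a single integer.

Block summaries:
  n0: {u,z} / ∅
  n1: {s} / ∅
  n2: {m,p} / ∅
  n3: {s} / {u}
  n4: {m,u,z} / {u,z}

Backward fixpoint:
  n0: in=∅ out={u,z}
  n1: in={u,z} out={u,z}
  n2: in={u,z} out={u,z}
  n3: in={u} out=∅
  n4: in={u,z} out={u,z}

Interfere edges:
  m↔{u,z}
  p↔{u,z}
  s↔{u,z}
  u↔{m,p,s,z}
  z↔{m,p,s,u}

Colouring:
  lower bound: {m,u,z} mutually conflict ⇒ χ ≥ 3
  3-colouring: r0={u}  r1={z}  r2={m,p,s}
  χ = 3

Answer: 3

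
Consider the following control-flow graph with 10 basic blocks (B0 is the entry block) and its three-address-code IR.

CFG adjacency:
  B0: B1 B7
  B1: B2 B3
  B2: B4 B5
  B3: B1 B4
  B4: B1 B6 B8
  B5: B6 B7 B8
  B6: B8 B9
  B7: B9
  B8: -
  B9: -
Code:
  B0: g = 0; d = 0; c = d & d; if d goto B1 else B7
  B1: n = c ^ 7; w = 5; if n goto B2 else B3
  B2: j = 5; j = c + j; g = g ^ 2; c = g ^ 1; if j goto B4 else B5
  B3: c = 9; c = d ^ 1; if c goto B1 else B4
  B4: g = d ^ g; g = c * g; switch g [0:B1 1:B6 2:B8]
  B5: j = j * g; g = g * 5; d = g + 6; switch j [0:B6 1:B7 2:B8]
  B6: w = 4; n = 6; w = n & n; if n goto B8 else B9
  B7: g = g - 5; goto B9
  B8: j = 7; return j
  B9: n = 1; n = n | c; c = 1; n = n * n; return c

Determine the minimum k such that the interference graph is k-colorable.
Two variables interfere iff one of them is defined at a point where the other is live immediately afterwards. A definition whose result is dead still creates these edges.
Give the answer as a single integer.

Per-block:
  B0 def {c,d,g} use ∅
  B1 def {n,w} use {c}
  B2 def {c,g,j} use {c,g}
  B3 def {c} use {d}
  B4 def {g} use {c,d,g}
  B5 def {d,g,j} use {g,j}
  B6 def {n,w} use ∅
  B7 def {g} use {g}
  B8 def {j} use ∅
  B9 def {c,n} use {c}

Liveness:
  B0 li=∅ lo={c,d,g}
  B1 li={c,d,g} lo={c,d,g}
  B2 li={c,d,g} lo={c,d,g,j}
  B3 li={d,g} lo={c,d,g}
  B4 li={c,d,g} lo={c,d,g}
  B5 li={c,g,j} lo={c,g}
  B6 li={c} lo={c}
  B7 li={c,g} lo={c}
  B8 li=∅ lo=∅
  B9 li={c} lo=∅

Conflict graph:
  c↔{d,g,j,n,w}
  d↔{c,g,j,n,w}
  g↔{c,d,j,n,w}
  j↔{c,d,g}
  n↔{c,d,g,w}
  w↔{c,d,g,n}

Registers:
  {c,d,g,n,w} pairwise interfere (5-clique) ⇒ χ ≥ 5
  assign c→R0 d→R1 g→R2 j→R3 n→R3 w→R4 — no edge inside a register ⇒ χ ≤ 5
  χ = 5

Answer: 5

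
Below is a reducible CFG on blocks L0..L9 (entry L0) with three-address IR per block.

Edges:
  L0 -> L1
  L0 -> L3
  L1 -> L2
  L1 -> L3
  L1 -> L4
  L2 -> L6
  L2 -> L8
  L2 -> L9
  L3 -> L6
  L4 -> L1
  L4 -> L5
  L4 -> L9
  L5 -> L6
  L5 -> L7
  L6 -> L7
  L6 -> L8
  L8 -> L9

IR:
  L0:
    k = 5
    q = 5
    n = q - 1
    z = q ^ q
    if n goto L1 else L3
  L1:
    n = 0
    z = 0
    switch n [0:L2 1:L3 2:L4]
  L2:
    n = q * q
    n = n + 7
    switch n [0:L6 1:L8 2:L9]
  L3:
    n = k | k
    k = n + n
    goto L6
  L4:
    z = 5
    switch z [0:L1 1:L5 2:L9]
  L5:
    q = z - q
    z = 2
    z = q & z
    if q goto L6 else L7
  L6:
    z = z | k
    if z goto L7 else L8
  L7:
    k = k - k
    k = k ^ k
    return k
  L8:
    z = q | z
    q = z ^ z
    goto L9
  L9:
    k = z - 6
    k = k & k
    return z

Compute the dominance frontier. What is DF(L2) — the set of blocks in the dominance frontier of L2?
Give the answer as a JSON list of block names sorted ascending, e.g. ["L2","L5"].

Answer: ["L6", "L8", "L9"]

Analysis:
idom tree: L1←L0 L2←L1 L3←L0 L4←L1 L5←L4 L6←L0 L7←L0 L8←L0 L9←L0
Join-block Dom:
  L1: preds {L0,L4}: {L0} ∩ {L0,L1,L4} = {L0}; idom=L0
  L3: preds {L0,L1}: {L0} ∩ {L0,L1} = {L0}; idom=L0
  L6: preds {L2,L3,L5}: {L0,L1,L2} ∩ {L0,L3} ∩ {L0,L1,L4,L5} = {L0}; idom=L0
  L7: preds {L5,L6}: {L0,L1,L4,L5} ∩ {L0,L6} = {L0}; idom=L0
  L8: preds {L2,L6}: {L0,L1,L2} ∩ {L0,L6} = {L0}; idom=L0
  L9: preds {L2,L4,L8}: {L0,L1,L2} ∩ {L0,L1,L4} ∩ {L0,L8} = {L0}; idom=L0

DF derivation:
  join L1 pred L0: · stop@L0
  join L1 pred L4: L4→L1 stop@L0
  join L3 pred L0: · stop@L0
  join L3 pred L1: L1 stop@L0
  join L6 pred L2: L2→L1 stop@L0
  join L6 pred L3: L3 stop@L0
  join L6 pred L5: L5→L4→L1 stop@L0
  join L7 pred L5: L5→L4→L1 stop@L0
  join L7 pred L6: L6 stop@L0
  join L8 pred L2: L2→L1 stop@L0
  join L8 pred L6: L6 stop@L0
  join L9 pred L2: L2→L1 stop@L0
  join L9 pred L4: L4→L1 stop@L0
  join L9 pred L8: L8 stop@L0
  L0: DF=∅
  L1: DF={L1,L3,L6,L7,L8,L9}
  L2: DF={L6,L8,L9}
  L3: DF={L6}
  L4: DF={L1,L6,L7,L9}
  L5: DF={L6,L7}
  L6: DF={L7,L8}
  L7: DF=∅
  L8: DF={L9}
  L9: DF=∅

DF(L2) = ["L6", "L8", "L9"]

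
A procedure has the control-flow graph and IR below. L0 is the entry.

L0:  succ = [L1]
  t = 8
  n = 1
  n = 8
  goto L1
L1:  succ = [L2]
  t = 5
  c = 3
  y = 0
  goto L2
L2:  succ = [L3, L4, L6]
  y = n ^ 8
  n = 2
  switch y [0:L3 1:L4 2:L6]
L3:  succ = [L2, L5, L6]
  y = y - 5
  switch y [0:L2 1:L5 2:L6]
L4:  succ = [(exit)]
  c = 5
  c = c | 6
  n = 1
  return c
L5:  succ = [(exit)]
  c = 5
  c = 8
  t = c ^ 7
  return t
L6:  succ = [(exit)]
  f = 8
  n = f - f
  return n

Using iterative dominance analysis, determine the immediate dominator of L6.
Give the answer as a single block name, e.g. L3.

Answer: L2

Working:
idom tree: L1←L0 L2←L1 L3←L2 L4←L2 L5←L3 L6←L2
Dom∩ at merges:
  L2: preds {L1,L3}: {L0,L1} ∩ {L0,L1,L2,L3} = {L0,L1}; idom=L1
  L6: preds {L2,L3}: {L0,L1,L2} ∩ {L0,L1,L2,L3} = {L0,L1,L2}; idom=L2

idom(L6) = L2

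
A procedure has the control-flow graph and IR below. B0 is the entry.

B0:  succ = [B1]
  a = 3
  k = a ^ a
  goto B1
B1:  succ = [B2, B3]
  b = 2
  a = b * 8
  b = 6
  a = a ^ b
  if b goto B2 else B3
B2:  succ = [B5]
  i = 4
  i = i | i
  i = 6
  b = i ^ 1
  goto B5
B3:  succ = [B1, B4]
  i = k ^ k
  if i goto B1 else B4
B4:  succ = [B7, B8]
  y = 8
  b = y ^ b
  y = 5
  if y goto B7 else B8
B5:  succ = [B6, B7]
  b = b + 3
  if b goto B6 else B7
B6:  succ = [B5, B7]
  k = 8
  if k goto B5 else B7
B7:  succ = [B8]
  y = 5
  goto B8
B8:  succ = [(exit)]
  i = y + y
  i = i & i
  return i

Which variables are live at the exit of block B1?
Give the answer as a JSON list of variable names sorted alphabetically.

def/use:
  B0: def={a,k} ue=∅
  B1: def={a,b} ue=∅
  B2: def={b,i} ue=∅
  B3: def={i} ue={k}
  B4: def={b,y} ue={b}
  B5: def={b} ue={b}
  B6: def={k} ue=∅
  B7: def={y} ue=∅
  B8: def={i} ue={y}

Liveness:
  B0: in=∅ out={k}
  B1: in={k} out={b,k}
  B2: in=∅ out={b}
  B3: in={b,k} out={b,k}
  B4: in={b} out={y}
  B5: in={b} out={b}
  B6: in={b} out={b}
  B7: in=∅ out={y}
  B8: in={y} out=∅

live-out(B1) = ["b", "k"]

Answer: ["b", "k"]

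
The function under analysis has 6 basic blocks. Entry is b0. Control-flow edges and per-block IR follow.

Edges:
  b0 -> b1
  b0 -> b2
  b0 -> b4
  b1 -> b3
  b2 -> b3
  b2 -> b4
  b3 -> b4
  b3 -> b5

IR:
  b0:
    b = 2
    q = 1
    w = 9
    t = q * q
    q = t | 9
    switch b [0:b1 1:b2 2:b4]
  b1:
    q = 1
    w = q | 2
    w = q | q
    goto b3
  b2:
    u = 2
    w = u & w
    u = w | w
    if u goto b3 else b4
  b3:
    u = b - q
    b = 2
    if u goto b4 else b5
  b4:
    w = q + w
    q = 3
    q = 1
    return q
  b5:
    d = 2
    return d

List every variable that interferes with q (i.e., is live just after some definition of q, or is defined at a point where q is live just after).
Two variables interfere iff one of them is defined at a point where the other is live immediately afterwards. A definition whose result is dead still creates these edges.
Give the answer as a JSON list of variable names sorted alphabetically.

Per-block:
  b0: {b,q,t,w} / ∅
  b1: {q,w} / ∅
  b2: {u,w} / {w}
  b3: {b,u} / {b,q}
  b4: {q,w} / {q,w}
  b5: {d} / ∅

Liveness:
  b0 li=∅ lo={b,q,w}
  b1 li={b} lo={b,q,w}
  b2 li={b,q,w} lo={b,q,w}
  b3 li={b,q,w} lo={q,w}
  b4 li={q,w} lo=∅
  b5 li=∅ lo=∅

Interference:
  b — {q,t,u,w}
  d — ∅
  q — {b,u,w}
  t — {b,w}
  u — {b,q,w}
  w — {b,q,t,u}

N(q) = ["b", "u", "w"]

Answer: ["b", "u", "w"]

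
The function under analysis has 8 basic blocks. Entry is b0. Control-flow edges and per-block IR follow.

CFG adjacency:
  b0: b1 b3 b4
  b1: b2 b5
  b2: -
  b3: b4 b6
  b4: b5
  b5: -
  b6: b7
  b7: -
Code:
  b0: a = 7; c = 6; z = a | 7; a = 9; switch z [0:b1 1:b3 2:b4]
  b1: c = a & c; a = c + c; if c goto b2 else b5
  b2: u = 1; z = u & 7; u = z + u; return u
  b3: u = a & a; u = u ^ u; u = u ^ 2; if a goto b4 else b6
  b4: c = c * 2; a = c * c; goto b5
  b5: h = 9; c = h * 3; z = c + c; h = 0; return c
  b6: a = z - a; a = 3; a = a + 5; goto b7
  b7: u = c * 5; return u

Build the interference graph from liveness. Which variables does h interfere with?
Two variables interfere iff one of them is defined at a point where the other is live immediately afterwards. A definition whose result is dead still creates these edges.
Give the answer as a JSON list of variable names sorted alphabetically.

Answer: ["c"]

Derivation:
def/use:
  b0: {a,c,z} / ∅
  b1: {a,c} / {a,c}
  b2: {u,z} / ∅
  b3: {u} / {a}
  b4: {a,c} / {c}
  b5: {c,h,z} / ∅
  b6: {a} / {a,z}
  b7: {u} / {c}

Live sets:
  b0 li=∅ lo={a,c,z}
  b1 li={a,c} lo=∅
  b2 li=∅ lo=∅
  b3 li={a,c,z} lo={a,c,z}
  b4 li={c} lo=∅
  b5 li=∅ lo=∅
  b6 li={a,c,z} lo={c}
  b7 li={c} lo=∅

Conflict graph:
  a: {c,u,z}
  c: {a,h,u,z}
  h: {c}
  u: {a,c,z}
  z: {a,c,u}

N(h) = ["c"]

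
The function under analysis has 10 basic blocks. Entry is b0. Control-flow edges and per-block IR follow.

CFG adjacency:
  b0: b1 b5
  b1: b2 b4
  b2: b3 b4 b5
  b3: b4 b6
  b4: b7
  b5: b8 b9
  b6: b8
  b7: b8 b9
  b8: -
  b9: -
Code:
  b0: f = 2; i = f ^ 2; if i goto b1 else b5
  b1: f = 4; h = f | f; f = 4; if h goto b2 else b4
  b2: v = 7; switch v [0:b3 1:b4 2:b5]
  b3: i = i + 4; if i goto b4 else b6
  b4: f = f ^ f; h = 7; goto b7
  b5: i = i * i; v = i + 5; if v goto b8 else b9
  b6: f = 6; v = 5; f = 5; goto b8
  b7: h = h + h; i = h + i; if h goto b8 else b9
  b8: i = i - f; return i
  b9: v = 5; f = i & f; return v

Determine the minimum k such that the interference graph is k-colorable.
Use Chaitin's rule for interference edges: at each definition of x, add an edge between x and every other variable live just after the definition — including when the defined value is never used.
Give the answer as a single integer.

Answer: 3

Analysis:
Block summaries:
  b0: {f,i} / ∅
  b1: {f,h} / ∅
  b2: {v} / ∅
  b3: {i} / {i}
  b4: {f,h} / {f}
  b5: {i,v} / {i}
  b6: {f,v} / ∅
  b7: {h,i} / {h,i}
  b8: {i} / {f,i}
  b9: {f,v} / {f,i}

Liveness:
  live b0: ∅→{f,i}
  live b1: {i}→{f,i}
  live b2: {f,i}→{f,i}
  live b3: {f,i}→{f,i}
  live b4: {f,i}→{f,h,i}
  live b5: {f,i}→{f,i}
  live b6: {i}→{f,i}
  live b7: {f,h,i}→{f,i}
  live b8: {f,i}→∅
  live b9: {f,i}→∅

Interference:
  f: {h,i,v}
  h: {f,i}
  i: {f,h,v}
  v: {f,i}

Chromatic number:
  clique {f,h,i} ⇒ need ≥ 3
  assign f→c0 h→c2 i→c1 v→c2 — no edge inside a register ⇒ χ ≤ 3
  χ = 3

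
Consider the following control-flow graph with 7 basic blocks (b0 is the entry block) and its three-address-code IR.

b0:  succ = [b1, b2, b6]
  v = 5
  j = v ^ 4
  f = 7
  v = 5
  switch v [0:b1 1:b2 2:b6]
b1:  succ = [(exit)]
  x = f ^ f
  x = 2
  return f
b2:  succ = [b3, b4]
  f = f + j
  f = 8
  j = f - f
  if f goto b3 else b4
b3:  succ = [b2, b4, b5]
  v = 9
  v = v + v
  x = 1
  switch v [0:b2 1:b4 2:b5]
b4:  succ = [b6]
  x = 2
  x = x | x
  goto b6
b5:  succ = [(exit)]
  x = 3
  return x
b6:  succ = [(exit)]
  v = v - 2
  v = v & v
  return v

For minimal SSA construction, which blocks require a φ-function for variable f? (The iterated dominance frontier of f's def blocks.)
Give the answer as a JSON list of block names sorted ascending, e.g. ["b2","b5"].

idom tree: b1←b0 b2←b0 b3←b2 b4←b2 b5←b3 b6←b0
Join-block Dom:
  b2: preds {b0,b3}: {b0} ∩ {b0,b2,b3} = {b0}; idom=b0
  b4: preds {b2,b3}: {b0,b2} ∩ {b0,b2,b3} = {b0,b2}; idom=b2
  b6: preds {b0,b4}: {b0} ∩ {b0,b2,b4} = {b0}; idom=b0

Frontier:
  b2←b0: walk · to b0
  b2←b3: walk b3→b2 to b0
  b4←b2: walk · to b2
  b4←b3: walk b3 to b2
  b6←b0: walk · to b0
  b6←b4: walk b4→b2 to b0
  b0 → ∅
  b1 → ∅
  b2 → {b2,b6}
  b3 → {b2,b4}
  b4 → {b6}
  b5 → ∅
  b6 → ∅

φ for f: defs {b0,b2}
  DF⁺ = {b2,b6}

Answer: ["b2", "b6"]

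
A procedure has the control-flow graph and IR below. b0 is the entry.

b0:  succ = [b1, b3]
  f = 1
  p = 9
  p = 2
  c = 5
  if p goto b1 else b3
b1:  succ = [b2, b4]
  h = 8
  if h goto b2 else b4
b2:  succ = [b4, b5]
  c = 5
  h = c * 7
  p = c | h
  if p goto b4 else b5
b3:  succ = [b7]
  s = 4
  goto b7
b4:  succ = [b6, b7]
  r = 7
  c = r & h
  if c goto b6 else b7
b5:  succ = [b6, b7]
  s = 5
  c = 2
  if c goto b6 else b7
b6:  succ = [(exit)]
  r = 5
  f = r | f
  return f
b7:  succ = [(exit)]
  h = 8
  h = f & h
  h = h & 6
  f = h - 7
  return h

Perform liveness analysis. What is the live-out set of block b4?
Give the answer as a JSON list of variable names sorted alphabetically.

def/use:
  b0: def={c,f,p} ue=∅
  b1: def={h} ue=∅
  b2: def={c,h,p} ue=∅
  b3: def={s} ue=∅
  b4: def={c,r} ue={h}
  b5: def={c,s} ue=∅
  b6: def={f,r} ue={f}
  b7: def={f,h} ue={f}

Liveness:
  live b0: ∅→{f}
  live b1: {f}→{f,h}
  live b2: {f}→{f,h}
  live b3: {f}→{f}
  live b4: {f,h}→{f}
  live b5: {f}→{f}
  live b6: {f}→∅
  live b7: {f}→∅

live-out(b4) = ["f"]

Answer: ["f"]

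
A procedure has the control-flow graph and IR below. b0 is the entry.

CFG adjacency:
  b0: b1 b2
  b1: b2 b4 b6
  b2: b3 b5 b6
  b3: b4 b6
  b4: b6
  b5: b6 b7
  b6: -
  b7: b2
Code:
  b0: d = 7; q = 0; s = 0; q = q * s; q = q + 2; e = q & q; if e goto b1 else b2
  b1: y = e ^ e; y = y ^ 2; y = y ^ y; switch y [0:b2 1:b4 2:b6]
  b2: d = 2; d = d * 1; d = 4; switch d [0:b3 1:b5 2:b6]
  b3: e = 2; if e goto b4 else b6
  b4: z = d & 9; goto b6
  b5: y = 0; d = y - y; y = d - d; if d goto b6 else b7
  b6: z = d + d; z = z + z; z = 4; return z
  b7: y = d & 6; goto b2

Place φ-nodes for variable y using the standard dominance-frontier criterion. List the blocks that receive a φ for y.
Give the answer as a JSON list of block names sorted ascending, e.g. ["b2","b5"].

Answer: ["b2", "b4", "b6"]

Derivation:
idom tree: b1←b0 b2←b0 b3←b2 b4←b0 b5←b2 b6←b0 b7←b5
Join-block Dom:
  b2: preds {b0,b1,b7}: {b0} ∩ {b0,b1} ∩ {b0,b2,b5,b7} = {b0}; idom=b0
  b4: preds {b1,b3}: {b0,b1} ∩ {b0,b2,b3} = {b0}; idom=b0
  b6: preds {b1,b2,b3,b4,b5}: {b0,b1} ∩ {b0,b2} ∩ {b0,b2,b3} ∩ {b0,b4} ∩ {b0,b2,b5} = {b0}; idom=b0

DF derivation:
  b2←b0: walk · to b0
  b2←b1: walk b1 to b0
  b2←b7: walk b7→b5→b2 to b0
  b4←b1: walk b1 to b0
  b4←b3: walk b3→b2 to b0
  b6←b1: walk b1 to b0
  b6←b2: walk b2 to b0
  b6←b3: walk b3→b2 to b0
  b6←b4: walk b4 to b0
  b6←b5: walk b5→b2 to b0
  b0 → ∅
  b1 → {b2,b4,b6}
  b2 → {b2,b4,b6}
  b3 → {b4,b6}
  b4 → {b6}
  b5 → {b2,b6}
  b6 → ∅
  b7 → {b2}

φ for y: defs {b1,b5,b7}
  DF⁺ = {b2,b4,b6}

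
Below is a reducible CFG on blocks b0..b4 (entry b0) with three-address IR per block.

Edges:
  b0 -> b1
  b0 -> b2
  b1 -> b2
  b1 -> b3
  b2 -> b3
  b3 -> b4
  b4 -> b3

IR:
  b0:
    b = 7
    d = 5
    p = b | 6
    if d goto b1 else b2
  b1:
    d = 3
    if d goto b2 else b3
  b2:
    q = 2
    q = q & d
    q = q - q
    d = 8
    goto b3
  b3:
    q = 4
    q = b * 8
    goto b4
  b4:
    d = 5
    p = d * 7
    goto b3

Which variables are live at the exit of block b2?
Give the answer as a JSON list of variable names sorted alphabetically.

Per-block:
  b0 def {b,d,p} use ∅
  b1 def {d} use ∅
  b2 def {d,q} use {d}
  b3 def {q} use {b}
  b4 def {d,p} use ∅

Liveness:
  b0: in=∅ out={b,d}
  b1: in={b} out={b,d}
  b2: in={b,d} out={b}
  b3: in={b} out={b}
  b4: in={b} out={b}

live-out(b2) = ["b"]

Answer: ["b"]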